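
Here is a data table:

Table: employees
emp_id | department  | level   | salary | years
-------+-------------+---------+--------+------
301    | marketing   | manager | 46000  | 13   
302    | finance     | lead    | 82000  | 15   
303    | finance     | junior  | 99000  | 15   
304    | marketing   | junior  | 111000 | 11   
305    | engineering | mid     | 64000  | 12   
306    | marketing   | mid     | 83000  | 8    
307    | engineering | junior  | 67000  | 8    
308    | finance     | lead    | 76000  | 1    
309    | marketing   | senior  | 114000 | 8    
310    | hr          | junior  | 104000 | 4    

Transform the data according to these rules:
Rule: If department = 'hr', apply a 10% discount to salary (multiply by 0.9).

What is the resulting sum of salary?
835600.0

Step 1: Records with department = 'hr' have total salary = 104000
Step 2: Apply multiplier: 104000 × 0.9 = 93600.0
Step 3: Other records total: 742000
Step 4: Final sum = 93600.0 + 742000 = 835600.0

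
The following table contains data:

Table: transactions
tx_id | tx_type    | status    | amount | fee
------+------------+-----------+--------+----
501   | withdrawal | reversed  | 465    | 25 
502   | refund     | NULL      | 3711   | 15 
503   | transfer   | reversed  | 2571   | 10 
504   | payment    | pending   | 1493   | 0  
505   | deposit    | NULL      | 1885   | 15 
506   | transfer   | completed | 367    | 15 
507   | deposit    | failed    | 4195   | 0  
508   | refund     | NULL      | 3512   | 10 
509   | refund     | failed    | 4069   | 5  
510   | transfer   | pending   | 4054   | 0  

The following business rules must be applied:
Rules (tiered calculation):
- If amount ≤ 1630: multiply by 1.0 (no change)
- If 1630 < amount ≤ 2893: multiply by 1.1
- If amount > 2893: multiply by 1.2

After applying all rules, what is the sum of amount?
30675.8

Step 1: Tier 1 (amount ≤ 1630): 3 records, sum = 2325 × 1.0 = 2325.0
Step 2: Tier 2 (1630 < amount ≤ 2893): 2 records, sum = 4456 × 1.1 = 4901.6
Step 3: Tier 3 (amount > 2893): 5 records, sum = 19541 × 1.2 = 23449.2
Step 4: Final sum = 2325.0 + 4901.6 + 23449.2 = 30675.8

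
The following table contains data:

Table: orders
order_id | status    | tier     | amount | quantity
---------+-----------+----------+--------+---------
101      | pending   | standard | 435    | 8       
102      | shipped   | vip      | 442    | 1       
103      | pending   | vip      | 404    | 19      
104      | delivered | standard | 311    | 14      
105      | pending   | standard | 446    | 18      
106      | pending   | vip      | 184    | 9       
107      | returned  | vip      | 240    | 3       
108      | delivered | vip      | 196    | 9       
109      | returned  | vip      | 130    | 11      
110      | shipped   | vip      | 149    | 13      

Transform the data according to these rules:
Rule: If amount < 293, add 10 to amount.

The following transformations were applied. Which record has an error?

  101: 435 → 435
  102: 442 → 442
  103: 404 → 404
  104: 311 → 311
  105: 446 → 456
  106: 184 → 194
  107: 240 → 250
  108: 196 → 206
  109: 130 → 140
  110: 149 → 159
Record 105 has an error. The correct transformed value should be 446, not 456.

Step 1: Check each record against the rule
Step 2: Record 105 has amount = 446
Step 3: Since 446 >= 293, the bonus should not have been applied
Step 4: Correct value = 446, but claimed value = 456
Conclusion: Record 105 has the error.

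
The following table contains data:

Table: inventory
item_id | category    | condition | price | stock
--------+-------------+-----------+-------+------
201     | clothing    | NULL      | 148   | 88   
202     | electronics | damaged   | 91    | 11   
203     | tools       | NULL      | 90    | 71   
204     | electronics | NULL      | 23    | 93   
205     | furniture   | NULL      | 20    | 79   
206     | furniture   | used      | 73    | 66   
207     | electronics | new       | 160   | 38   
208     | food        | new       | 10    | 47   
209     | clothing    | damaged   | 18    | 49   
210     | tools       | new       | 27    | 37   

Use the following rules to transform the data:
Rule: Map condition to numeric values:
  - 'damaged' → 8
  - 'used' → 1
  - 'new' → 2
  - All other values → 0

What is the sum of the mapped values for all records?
23

Step 1: Apply mapping to each record
Step 2: Count by status:
  'damaged': 2 records × 8 = 16
  'used': 1 records × 1 = 1
  'new': 3 records × 2 = 6
Step 3: Sum all mapped values = 23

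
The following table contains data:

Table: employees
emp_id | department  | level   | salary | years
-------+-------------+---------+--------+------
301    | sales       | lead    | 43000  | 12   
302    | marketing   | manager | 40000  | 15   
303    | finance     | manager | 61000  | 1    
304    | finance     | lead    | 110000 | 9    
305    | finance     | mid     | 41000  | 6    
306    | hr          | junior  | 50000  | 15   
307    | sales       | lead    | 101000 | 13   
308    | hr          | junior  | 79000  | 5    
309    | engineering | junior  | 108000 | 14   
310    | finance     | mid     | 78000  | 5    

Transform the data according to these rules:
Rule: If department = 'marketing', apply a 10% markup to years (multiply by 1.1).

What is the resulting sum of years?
96.5

Step 1: Records with department = 'marketing' have total years = 15
Step 2: Apply multiplier: 15 × 1.1 = 16.5
Step 3: Other records total: 80
Step 4: Final sum = 16.5 + 80 = 96.5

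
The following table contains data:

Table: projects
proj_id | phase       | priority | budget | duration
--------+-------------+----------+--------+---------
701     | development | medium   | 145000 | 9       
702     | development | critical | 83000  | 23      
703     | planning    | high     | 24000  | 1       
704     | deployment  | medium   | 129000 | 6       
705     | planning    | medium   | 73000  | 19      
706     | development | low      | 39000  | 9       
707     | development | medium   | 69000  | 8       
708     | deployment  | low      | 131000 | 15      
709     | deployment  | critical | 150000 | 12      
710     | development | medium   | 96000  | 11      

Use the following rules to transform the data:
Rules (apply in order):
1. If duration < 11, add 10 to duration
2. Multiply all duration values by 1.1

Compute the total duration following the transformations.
179.3

Step 1: Apply Rule 1 - Add 10 to records with duration < 11
  - 5 records affected: 33 + (5 × 10) = 83
  - Unaffected records: 80
  - Sum after Rule 1: 163
Step 2: Apply Rule 2 - Multiply all by 1.1
  - 163 × 1.1 = 179.3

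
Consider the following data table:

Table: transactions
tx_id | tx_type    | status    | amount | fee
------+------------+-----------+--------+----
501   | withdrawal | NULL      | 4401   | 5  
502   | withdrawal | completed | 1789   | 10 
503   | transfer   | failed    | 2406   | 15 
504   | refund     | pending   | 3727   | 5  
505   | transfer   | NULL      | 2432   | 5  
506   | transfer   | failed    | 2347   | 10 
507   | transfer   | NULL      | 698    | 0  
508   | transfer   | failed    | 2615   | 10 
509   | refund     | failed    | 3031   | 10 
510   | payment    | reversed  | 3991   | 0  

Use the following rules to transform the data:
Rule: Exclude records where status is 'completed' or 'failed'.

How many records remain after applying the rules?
5

Step 1: Count records to exclude
  - 1 (completed) + 4 (failed) = 5 records
Step 2: Total records: 10
Step 3: Remaining = 10 - 5 = 5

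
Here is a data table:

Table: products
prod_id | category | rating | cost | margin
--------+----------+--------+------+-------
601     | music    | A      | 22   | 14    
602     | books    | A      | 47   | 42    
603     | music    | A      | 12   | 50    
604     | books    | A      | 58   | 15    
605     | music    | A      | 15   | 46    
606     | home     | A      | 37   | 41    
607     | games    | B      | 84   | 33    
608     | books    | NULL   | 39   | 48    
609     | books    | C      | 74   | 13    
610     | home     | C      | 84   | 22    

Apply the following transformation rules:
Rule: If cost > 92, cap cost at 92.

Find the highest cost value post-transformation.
84

Step 1: Original maximum cost = 84
Step 2: Check cap of 92 against maximum
Step 3: No records exceed the cap (max 84 <= cap 92), so no capping applies
Step 4: Maximum after transformation = 84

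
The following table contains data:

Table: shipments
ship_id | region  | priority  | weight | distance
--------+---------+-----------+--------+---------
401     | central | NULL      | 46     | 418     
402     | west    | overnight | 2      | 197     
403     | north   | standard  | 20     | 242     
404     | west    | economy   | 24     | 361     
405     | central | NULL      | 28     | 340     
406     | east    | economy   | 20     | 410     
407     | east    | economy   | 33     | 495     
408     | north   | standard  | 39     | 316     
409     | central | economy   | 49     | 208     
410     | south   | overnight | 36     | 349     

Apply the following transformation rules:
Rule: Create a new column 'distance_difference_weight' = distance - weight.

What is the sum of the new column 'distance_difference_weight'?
3039

Step 1: For each record, compute distance - weight
Example calculations:
  418 - 46 = 372
  197 - 2 = 195
  242 - 20 = 222
  ...
Step 2: Sum all derived values
Step 3: Total = 3039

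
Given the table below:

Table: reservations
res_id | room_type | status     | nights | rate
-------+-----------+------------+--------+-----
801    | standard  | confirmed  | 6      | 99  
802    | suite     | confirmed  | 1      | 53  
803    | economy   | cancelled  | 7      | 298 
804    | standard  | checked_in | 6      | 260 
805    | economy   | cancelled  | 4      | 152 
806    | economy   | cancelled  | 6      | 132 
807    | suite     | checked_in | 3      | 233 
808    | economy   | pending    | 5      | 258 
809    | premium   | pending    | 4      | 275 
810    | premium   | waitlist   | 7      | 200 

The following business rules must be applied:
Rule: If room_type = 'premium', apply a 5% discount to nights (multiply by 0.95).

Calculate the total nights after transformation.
48.45

Step 1: Records with room_type = 'premium' have total nights = 11
Step 2: Apply multiplier: 11 × 0.95 = 10.45
Step 3: Other records total: 38
Step 4: Final sum = 10.45 + 38 = 48.45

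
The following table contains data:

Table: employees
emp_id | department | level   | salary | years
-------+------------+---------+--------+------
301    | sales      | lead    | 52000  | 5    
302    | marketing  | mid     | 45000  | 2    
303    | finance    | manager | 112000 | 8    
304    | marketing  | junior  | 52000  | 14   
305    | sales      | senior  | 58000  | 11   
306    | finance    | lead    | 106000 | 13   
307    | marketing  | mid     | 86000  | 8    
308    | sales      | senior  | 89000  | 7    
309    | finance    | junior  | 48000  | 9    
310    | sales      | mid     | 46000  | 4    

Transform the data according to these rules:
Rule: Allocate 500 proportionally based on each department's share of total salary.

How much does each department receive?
finance: 191.64, marketing: 131.84, sales: 176.51

Step 1: Calculate total salary = 694000
Step 2: Calculate each department's proportion:
  finance: 266000/694000 = 38.33% → 191.64
  marketing: 183000/694000 = 26.37% → 131.84
  sales: 245000/694000 = 35.30% → 176.51
Step 3: Verify: sum of allocations ≈ 500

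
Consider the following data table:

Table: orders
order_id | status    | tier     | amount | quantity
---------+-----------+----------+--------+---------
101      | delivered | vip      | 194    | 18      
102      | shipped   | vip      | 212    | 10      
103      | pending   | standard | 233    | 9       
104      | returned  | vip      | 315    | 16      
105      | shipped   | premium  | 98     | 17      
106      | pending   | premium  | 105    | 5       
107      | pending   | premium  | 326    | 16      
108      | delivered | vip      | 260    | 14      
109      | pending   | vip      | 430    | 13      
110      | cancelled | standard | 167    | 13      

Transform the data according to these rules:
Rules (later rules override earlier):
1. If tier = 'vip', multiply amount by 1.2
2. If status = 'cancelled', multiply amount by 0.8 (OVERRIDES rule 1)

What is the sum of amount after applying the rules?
2588.8

Step 1: Rule 2 takes priority for records with status = 'cancelled'
  - 1 records: 167 × 0.8 = 133.6
Step 2: Rule 1 applies to remaining records with tier = 'vip'
  - 5 records: 1411 × 1.2 = 1693.2
Step 3: Other records unchanged: 762
Step 4: Final sum = 133.6 + 1693.2 + 762 = 2588.8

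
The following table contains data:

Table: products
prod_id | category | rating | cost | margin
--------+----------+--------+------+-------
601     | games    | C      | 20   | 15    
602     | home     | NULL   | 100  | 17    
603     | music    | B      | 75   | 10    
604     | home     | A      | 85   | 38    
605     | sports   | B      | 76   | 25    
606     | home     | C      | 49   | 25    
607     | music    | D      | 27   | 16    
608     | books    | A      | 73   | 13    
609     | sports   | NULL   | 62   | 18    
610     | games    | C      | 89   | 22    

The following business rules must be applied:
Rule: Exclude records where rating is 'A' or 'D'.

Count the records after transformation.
7

Step 1: Count records to exclude
  - 2 (A) + 1 (D) = 3 records
Step 2: Total records: 10
Step 3: Remaining = 10 - 3 = 7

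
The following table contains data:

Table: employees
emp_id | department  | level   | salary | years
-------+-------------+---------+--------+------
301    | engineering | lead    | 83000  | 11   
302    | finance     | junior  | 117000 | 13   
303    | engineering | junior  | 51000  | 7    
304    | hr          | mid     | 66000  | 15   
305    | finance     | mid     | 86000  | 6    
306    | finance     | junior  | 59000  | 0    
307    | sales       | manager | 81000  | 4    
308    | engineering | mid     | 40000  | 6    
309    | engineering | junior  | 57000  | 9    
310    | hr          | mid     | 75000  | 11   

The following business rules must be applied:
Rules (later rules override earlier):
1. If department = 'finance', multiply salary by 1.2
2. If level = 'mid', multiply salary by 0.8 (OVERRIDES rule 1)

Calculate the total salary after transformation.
696800.0

Step 1: Rule 2 takes priority for records with level = 'mid'
  - 4 records: 267000 × 0.8 = 213600.0
Step 2: Rule 1 applies to remaining records with department = 'finance'
  - 2 records: 176000 × 1.2 = 211200.0
Step 3: Other records unchanged: 272000
Step 4: Final sum = 213600.0 + 211200.0 + 272000 = 696800.0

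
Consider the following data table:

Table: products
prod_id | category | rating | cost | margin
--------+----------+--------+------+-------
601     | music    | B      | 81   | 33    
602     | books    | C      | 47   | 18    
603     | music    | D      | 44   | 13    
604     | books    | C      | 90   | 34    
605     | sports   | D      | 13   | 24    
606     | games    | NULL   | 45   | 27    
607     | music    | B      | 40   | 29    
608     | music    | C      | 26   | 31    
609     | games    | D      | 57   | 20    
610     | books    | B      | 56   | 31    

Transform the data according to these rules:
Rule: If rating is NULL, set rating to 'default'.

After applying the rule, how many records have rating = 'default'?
1

Step 1: Count records where rating IS NULL
Step 2: Found 1 records with NULL rating
Step 3: These records will have rating set to 'default'
Step 4: Records already having rating = 'default': 0
Step 5: Answer: 1 + 0 = 1 records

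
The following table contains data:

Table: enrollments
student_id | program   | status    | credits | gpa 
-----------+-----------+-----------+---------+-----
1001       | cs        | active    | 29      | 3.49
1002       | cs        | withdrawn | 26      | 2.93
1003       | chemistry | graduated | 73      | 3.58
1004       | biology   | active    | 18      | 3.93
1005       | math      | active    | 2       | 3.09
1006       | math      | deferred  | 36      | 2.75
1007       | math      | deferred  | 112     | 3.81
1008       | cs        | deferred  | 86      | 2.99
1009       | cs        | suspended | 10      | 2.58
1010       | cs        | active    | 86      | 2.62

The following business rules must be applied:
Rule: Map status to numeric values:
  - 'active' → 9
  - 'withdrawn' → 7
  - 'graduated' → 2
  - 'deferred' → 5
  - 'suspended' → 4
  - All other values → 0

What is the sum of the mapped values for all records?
64

Step 1: Apply mapping to each record
Step 2: Count by status:
  'active': 4 records × 9 = 36
  'withdrawn': 1 records × 7 = 7
  'graduated': 1 records × 2 = 2
  'deferred': 3 records × 5 = 15
  'suspended': 1 records × 4 = 4
Step 3: Sum all mapped values = 64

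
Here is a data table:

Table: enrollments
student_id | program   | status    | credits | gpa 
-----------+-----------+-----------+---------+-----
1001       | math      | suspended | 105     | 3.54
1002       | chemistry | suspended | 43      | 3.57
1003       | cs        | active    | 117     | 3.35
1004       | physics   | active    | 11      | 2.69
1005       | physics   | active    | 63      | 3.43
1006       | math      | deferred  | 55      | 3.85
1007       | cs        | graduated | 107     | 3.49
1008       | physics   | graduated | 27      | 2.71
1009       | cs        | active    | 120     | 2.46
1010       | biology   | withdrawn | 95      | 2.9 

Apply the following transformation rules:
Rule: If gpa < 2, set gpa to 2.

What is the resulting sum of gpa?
31.99

Step 1: 0 records have gpa < 2
Step 2: These records originally summed to 0
Step 3: After setting to minimum: 0 × 2 = 0
Step 4: Unaffected records sum: 31.99
Step 5: Final sum = 0 + 31.99 = 31.99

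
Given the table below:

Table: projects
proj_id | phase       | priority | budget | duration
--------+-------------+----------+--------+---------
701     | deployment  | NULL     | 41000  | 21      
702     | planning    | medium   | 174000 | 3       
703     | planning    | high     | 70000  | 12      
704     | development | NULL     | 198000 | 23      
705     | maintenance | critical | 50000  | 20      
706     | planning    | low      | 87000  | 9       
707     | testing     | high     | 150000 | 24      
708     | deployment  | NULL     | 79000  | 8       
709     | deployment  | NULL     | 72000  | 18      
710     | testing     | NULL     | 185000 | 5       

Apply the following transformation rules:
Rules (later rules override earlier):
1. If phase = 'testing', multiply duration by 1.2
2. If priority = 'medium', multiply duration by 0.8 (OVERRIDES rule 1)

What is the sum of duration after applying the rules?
148.2

Step 1: Rule 2 takes priority for records with priority = 'medium'
  - 1 records: 3 × 0.8 = 2.4
Step 2: Rule 1 applies to remaining records with phase = 'testing'
  - 2 records: 29 × 1.2 = 34.8
Step 3: Other records unchanged: 111
Step 4: Final sum = 2.4 + 34.8 + 111 = 148.2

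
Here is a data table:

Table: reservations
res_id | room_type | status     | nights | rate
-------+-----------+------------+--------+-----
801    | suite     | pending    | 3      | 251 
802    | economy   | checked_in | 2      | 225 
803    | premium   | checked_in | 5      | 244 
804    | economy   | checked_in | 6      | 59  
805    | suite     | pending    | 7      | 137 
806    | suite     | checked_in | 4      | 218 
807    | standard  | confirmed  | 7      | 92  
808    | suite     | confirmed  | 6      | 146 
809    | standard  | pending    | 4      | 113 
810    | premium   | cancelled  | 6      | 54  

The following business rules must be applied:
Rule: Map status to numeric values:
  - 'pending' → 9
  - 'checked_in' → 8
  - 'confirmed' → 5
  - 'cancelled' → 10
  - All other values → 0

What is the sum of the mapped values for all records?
79

Step 1: Apply mapping to each record
Step 2: Count by status:
  'pending': 3 records × 9 = 27
  'checked_in': 4 records × 8 = 32
  'confirmed': 2 records × 5 = 10
  'cancelled': 1 records × 10 = 10
Step 3: Sum all mapped values = 79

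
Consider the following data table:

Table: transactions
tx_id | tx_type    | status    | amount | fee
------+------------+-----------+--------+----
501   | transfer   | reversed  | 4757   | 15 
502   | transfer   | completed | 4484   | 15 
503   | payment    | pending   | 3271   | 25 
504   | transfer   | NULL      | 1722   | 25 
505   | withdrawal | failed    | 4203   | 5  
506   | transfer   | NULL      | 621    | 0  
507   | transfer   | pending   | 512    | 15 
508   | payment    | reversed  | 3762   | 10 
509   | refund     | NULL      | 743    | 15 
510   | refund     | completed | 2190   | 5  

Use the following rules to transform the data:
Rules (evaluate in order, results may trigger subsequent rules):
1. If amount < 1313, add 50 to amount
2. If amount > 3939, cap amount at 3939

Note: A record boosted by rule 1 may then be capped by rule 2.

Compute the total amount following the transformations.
24788

Step 1: Apply rule 1 to records with amount < 1313
  - 3 records get bonus of 50
  - Of these, 0 records then exceed 3939 and get capped
Step 2: Apply rule 2 to records with amount > 3939
  - 3 records (original) are capped
Step 3: Calculate final sum = 24788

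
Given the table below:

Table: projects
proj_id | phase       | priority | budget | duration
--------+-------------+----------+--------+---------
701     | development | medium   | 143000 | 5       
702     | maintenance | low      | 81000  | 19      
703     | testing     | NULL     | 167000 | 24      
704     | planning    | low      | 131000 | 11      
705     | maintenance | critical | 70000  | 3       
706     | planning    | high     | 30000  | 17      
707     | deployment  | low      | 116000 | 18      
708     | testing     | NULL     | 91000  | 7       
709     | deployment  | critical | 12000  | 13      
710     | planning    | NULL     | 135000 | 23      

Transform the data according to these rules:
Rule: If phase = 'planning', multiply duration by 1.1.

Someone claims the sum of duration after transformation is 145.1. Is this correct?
Yes, the result is correct.

Step 1: Calculate the correct sum after transformation
Step 2: Apply multiplier 1.1 to records where phase = 'planning'
Step 3: Correct result = 145.1
Step 4: Claimed result = 145.1
Step 5: 145.1 = 145.1 ✓
Conclusion: The claimed result is correct.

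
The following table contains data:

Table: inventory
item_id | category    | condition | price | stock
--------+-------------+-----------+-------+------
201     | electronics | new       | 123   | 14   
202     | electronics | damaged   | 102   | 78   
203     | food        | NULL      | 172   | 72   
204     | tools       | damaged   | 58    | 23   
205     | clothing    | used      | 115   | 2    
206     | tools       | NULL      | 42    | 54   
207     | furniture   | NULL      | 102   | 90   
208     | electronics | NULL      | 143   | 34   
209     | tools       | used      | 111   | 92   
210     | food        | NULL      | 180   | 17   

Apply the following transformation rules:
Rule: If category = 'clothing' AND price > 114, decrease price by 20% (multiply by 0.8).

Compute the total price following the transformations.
1125.0

Step 1: Find records where category = 'clothing' AND price > 114
Step 2: 1 records match, summing to 115
Step 3: After multiplier: 115 × 0.8 = 92.0
Step 4: Unaffected records sum: 1033
Step 5: Final sum = 92.0 + 1033 = 1125.0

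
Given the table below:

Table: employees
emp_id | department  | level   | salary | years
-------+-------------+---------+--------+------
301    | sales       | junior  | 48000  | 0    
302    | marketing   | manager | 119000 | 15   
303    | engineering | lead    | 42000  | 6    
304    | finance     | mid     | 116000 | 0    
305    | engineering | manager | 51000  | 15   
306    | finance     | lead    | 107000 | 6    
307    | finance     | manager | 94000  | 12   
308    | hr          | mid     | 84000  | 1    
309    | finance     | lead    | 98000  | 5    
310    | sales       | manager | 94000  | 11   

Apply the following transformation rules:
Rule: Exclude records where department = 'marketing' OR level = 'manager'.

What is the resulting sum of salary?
495000

Step 1: Find records where department = 'marketing' OR level = 'manager'
Step 2: 4 records match, summing to 358000
Step 3: Original sum: 853000
Step 4: Remaining sum = 853000 - 358000 = 495000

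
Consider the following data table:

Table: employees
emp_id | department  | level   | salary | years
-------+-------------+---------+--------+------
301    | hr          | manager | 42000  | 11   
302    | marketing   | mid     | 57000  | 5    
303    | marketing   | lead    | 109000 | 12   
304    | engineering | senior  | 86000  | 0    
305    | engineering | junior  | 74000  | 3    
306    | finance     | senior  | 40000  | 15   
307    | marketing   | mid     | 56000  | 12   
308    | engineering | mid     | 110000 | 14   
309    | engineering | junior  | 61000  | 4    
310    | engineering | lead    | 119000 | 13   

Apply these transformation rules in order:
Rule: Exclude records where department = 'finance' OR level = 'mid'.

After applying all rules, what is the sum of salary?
491000

Step 1: Find records where department = 'finance' OR level = 'mid'
Step 2: 4 records match, summing to 263000
Step 3: Original sum: 754000
Step 4: Remaining sum = 754000 - 263000 = 491000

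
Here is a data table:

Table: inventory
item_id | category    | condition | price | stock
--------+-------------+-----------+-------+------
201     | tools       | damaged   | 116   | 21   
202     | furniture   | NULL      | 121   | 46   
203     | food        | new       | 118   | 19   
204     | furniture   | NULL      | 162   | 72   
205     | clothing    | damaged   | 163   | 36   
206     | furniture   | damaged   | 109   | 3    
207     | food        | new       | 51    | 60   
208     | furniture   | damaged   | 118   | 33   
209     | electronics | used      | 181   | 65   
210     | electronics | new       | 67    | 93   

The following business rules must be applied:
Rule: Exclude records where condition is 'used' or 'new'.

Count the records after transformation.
6

Step 1: Count records to exclude
  - 1 (used) + 3 (new) = 4 records
Step 2: Total records: 10
Step 3: Remaining = 10 - 4 = 6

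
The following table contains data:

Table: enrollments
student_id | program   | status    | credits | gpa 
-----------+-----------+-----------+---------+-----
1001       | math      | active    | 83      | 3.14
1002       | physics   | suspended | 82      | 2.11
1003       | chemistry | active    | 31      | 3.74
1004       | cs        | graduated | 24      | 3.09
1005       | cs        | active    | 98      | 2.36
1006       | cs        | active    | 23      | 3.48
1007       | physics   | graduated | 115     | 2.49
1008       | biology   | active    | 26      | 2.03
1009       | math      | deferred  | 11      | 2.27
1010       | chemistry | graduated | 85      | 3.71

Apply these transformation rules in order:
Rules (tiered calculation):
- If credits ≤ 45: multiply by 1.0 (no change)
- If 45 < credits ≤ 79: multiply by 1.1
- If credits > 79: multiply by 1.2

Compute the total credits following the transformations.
670.6

Step 1: Tier 1 (credits ≤ 45): 5 records, sum = 115 × 1.0 = 115.0
Step 2: Tier 2 (45 < credits ≤ 79): 0 records, sum = 0 × 1.1 = 0.0
Step 3: Tier 3 (credits > 79): 5 records, sum = 463 × 1.2 = 555.6
Step 4: Final sum = 115.0 + 0.0 + 555.6 = 670.6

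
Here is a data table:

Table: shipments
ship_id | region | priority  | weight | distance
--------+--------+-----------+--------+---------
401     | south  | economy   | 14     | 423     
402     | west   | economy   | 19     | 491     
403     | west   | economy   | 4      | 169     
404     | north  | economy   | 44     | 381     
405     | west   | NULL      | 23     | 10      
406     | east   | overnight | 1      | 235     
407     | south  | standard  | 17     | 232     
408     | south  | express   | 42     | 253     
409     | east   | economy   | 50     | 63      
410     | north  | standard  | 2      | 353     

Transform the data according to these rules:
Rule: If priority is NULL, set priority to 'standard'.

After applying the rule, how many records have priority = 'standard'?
3

Step 1: Count records where priority IS NULL
Step 2: Found 1 records with NULL priority
Step 3: These records will have priority set to 'standard'
Step 4: Records already having priority = 'standard': 2
Step 5: Answer: 1 + 2 = 3 records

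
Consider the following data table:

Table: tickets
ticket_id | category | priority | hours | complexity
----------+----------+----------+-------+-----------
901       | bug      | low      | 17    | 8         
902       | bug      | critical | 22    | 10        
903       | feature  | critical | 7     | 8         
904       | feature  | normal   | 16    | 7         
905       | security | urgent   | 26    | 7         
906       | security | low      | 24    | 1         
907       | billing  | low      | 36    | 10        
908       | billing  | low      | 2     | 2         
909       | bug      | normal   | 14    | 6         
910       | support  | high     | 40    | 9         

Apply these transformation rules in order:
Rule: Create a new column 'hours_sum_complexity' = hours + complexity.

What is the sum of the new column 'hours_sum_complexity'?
272

Step 1: For each record, compute hours + complexity
Example calculations:
  17 + 8 = 25
  22 + 10 = 32
  7 + 8 = 15
  ...
Step 2: Sum all derived values
Step 3: Total = 272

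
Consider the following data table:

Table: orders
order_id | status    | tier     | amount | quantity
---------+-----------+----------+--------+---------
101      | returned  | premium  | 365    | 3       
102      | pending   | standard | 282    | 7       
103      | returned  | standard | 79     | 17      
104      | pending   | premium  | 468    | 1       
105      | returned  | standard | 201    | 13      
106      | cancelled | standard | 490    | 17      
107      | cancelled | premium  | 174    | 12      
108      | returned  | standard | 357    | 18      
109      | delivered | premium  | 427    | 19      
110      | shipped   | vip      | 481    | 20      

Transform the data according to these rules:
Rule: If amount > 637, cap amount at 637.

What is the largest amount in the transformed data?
490

Step 1: Original maximum amount = 490
Step 2: Check cap of 637 against maximum
Step 3: No records exceed the cap (max 490 <= cap 637), so no capping applies
Step 4: Maximum after transformation = 490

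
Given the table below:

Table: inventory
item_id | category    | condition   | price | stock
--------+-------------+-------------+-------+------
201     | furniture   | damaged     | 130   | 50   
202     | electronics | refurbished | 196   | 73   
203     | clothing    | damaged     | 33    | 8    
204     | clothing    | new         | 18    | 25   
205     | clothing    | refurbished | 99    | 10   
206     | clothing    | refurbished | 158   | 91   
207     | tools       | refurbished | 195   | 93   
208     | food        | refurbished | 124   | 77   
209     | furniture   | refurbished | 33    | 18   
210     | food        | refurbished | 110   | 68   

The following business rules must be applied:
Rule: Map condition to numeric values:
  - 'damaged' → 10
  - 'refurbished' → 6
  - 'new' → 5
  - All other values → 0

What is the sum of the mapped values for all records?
67

Step 1: Apply mapping to each record
Step 2: Count by status:
  'damaged': 2 records × 10 = 20
  'refurbished': 7 records × 6 = 42
  'new': 1 records × 5 = 5
Step 3: Sum all mapped values = 67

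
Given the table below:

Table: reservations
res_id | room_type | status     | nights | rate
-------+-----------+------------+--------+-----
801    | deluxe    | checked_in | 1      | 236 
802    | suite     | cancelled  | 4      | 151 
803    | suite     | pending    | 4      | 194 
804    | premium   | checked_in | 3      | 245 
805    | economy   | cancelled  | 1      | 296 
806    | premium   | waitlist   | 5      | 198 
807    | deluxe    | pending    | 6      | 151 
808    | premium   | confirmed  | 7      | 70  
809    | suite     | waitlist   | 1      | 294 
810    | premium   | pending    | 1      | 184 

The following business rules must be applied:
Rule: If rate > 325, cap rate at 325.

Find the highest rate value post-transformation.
296

Step 1: Original maximum rate = 296
Step 2: Check cap of 325 against maximum
Step 3: No records exceed the cap (max 296 <= cap 325), so no capping applies
Step 4: Maximum after transformation = 296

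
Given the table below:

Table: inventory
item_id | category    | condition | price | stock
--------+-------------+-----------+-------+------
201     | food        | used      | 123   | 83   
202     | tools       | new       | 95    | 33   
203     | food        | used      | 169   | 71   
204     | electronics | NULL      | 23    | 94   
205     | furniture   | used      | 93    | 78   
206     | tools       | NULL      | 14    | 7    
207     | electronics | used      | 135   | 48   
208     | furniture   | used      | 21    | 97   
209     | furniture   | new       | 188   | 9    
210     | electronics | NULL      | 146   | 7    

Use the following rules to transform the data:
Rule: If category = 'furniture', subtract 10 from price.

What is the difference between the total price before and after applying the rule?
30

Step 1: Original sum of price = 1007
Step 2: 3 records have category = 'furniture'
Step 3: Each affected record changes by -10
Step 4: Total change = 3 × -10 = -30
Step 5: New sum = 1007 + -30 = 977
Step 6: Difference = |977 - 1007| = 30
        (Sum decreased by 30)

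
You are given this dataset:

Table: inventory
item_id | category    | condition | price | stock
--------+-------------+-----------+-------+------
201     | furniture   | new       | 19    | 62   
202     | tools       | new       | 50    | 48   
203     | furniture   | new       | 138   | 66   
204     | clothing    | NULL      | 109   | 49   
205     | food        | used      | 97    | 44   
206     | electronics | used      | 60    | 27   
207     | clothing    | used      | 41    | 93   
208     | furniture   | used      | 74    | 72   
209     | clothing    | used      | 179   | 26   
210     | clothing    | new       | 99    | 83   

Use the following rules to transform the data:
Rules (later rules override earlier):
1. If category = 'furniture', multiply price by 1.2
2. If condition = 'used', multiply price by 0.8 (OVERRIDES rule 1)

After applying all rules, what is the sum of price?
807.2

Step 1: Rule 2 takes priority for records with condition = 'used'
  - 5 records: 451 × 0.8 = 360.8
Step 2: Rule 1 applies to remaining records with category = 'furniture'
  - 2 records: 157 × 1.2 = 188.4
Step 3: Other records unchanged: 258
Step 4: Final sum = 360.8 + 188.4 + 258 = 807.2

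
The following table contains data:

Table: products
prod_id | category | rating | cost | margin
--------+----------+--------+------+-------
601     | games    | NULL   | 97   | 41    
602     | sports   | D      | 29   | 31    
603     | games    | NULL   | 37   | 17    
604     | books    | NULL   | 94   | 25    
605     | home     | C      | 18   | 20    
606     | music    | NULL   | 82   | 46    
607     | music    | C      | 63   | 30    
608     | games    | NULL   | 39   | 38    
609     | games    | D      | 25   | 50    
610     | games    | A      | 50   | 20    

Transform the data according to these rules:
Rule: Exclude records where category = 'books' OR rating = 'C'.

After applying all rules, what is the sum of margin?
243

Step 1: Find records where category = 'books' OR rating = 'C'
Step 2: 3 records match, summing to 75
Step 3: Original sum: 318
Step 4: Remaining sum = 318 - 75 = 243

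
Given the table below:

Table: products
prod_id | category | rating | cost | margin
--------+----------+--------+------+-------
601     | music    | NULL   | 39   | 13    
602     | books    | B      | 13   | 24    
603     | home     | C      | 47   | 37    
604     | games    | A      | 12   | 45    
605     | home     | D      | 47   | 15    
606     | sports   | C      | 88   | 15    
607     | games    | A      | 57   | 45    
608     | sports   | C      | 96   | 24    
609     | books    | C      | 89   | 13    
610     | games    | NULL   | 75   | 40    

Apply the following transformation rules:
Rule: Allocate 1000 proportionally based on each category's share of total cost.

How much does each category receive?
books: 181.17, games: 255.77, home: 166.96, music: 69.27, sports: 326.82

Step 1: Calculate total cost = 563
Step 2: Calculate each category's proportion:
  books: 102/563 = 18.12% → 181.17
  games: 144/563 = 25.58% → 255.77
  home: 94/563 = 16.70% → 166.96
  music: 39/563 = 6.93% → 69.27
  sports: 184/563 = 32.68% → 326.82
Step 3: Verify: sum of allocations ≈ 1000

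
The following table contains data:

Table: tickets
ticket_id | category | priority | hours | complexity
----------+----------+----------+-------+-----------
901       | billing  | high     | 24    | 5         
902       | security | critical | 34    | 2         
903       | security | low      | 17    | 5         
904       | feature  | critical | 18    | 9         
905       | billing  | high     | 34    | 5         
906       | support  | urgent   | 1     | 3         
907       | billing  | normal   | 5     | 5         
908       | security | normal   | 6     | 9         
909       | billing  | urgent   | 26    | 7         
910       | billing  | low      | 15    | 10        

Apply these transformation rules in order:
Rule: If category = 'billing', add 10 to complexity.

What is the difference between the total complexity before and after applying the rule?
50

Step 1: Original sum of complexity = 60
Step 2: 5 records have category = 'billing'
Step 3: Each affected record changes by 10
Step 4: Total change = 5 × 10 = 50
Step 5: New sum = 60 + 50 = 110
Step 6: Difference = |110 - 60| = 50
        (Sum increased by 50)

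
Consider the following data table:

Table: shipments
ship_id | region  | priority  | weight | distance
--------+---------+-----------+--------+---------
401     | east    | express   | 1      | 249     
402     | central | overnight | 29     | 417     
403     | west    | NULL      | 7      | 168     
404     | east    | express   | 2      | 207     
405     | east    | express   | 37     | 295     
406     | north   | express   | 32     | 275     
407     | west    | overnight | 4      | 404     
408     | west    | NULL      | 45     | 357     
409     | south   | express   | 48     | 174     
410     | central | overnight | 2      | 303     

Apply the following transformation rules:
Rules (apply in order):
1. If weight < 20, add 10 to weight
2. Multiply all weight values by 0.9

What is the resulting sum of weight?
231.3

Step 1: Apply Rule 1 - Add 10 to records with weight < 20
  - 5 records affected: 16 + (5 × 10) = 66
  - Unaffected records: 191
  - Sum after Rule 1: 257
Step 2: Apply Rule 2 - Multiply all by 0.9
  - 257 × 0.9 = 231.3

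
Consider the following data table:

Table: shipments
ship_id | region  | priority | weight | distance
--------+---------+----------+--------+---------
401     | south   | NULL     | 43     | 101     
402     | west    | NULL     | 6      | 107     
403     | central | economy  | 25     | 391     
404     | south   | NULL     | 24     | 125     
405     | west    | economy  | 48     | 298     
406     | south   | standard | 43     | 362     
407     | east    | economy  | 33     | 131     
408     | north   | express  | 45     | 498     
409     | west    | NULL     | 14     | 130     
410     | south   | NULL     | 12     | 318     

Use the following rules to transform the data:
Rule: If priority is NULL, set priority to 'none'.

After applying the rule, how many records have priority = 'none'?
5

Step 1: Count records where priority IS NULL
Step 2: Found 5 records with NULL priority
Step 3: These records will have priority set to 'none'
Step 4: Records already having priority = 'none': 0
Step 5: Answer: 5 + 0 = 5 records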